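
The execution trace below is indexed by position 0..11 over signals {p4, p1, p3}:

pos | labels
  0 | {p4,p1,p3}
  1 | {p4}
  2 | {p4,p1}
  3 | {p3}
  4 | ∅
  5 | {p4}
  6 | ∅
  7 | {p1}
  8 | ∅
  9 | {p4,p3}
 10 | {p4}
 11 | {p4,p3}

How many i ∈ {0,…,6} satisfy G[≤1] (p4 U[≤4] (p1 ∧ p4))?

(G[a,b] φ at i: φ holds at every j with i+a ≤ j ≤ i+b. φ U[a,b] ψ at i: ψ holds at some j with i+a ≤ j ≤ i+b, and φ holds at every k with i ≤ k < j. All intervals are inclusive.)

2

Evaluate at each i in [0,6]:
  i=0: ✓ (all of [0,1])
  i=1: ✓ (all of [1,2])
  i=2: ✗ (fails at j=3)
  i=3: ✗ (fails at j=3)
  i=4: ✗ (fails at j=4)
  i=5: ✗ (fails at j=5)
  i=6: ✗ (fails at j=6)
Positions where it holds: {0, 1} → 2.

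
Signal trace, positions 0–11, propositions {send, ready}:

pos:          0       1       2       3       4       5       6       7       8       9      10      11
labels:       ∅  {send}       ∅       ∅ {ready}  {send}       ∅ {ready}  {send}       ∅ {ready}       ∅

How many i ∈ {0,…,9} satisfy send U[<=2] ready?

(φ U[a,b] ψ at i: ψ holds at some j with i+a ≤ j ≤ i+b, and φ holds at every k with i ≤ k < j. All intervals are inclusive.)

Evaluate at each i in [0,9]:
  i=0: ✗ (no rhs in [0,2])
  i=1: ✗ (no rhs in [1,3])
  i=2: ✗ (lhs fails at k=2 before rhs at j=4)
  i=3: ✗ (lhs fails at k=3 before rhs at j=4)
  i=4: ✓ (rhs at j=4)
  i=5: ✗ (lhs fails at k=6 before rhs at j=7)
  i=6: ✗ (lhs fails at k=6 before rhs at j=7)
  i=7: ✓ (rhs at j=7)
  i=8: ✗ (lhs fails at k=9 before rhs at j=10)
  i=9: ✗ (lhs fails at k=9 before rhs at j=10)
Positions where it holds: {4, 7} → 2.

2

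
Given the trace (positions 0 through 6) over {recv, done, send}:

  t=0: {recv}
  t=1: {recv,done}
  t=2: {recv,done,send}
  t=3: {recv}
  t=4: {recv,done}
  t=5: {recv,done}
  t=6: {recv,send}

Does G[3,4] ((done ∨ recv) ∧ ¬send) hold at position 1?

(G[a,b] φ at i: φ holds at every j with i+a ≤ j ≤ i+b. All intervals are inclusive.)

Check ((done ∨ recv) ∧ ¬send) at every j in [4,5]:
  j=4: true
  j=5: true
All positions satisfy it → formula holds.

Yes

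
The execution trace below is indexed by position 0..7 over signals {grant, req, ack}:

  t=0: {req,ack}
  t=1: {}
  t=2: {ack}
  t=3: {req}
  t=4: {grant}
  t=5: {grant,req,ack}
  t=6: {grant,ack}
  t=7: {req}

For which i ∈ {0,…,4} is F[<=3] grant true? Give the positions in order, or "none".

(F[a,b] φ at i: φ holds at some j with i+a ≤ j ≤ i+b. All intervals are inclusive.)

Evaluate at each i in [0,4]:
  i=0: ✗ (none in [0,3])
  i=1: ✓ (witness j=4)
  i=2: ✓ (witness j=4)
  i=3: ✓ (witness j=4)
  i=4: ✓ (witness j=4)

1, 2, 3, 4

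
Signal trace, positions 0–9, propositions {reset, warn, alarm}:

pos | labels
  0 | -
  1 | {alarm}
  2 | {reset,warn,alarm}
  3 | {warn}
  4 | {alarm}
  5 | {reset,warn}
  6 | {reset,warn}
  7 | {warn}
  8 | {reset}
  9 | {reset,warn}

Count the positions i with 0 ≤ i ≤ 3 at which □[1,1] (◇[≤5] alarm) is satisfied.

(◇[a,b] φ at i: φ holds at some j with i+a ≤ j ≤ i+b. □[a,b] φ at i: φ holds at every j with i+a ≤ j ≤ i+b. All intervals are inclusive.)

Evaluate at each i in [0,3]:
  i=0: ✓ (all of [1,1])
  i=1: ✓ (all of [2,2])
  i=2: ✓ (all of [3,3])
  i=3: ✓ (all of [4,4])
Positions where it holds: {0, 1, 2, 3} → 4.

4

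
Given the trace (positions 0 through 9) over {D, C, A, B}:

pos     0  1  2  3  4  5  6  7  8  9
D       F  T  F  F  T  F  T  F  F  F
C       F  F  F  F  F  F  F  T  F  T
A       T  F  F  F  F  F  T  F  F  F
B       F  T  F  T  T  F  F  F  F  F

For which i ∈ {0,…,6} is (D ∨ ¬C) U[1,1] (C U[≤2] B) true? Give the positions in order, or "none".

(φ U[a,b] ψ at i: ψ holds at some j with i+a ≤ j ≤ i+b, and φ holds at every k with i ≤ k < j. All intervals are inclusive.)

Evaluate at each i in [0,6]:
  i=0: ✓ (rhs at j=1; lhs holds on [0,0])
  i=1: ✗ (no rhs in [2,2])
  i=2: ✓ (rhs at j=3; lhs holds on [2,2])
  i=3: ✓ (rhs at j=4; lhs holds on [3,3])
  i=4: ✗ (no rhs in [5,5])
  i=5: ✗ (no rhs in [6,6])
  i=6: ✗ (no rhs in [7,7])

0, 2, 3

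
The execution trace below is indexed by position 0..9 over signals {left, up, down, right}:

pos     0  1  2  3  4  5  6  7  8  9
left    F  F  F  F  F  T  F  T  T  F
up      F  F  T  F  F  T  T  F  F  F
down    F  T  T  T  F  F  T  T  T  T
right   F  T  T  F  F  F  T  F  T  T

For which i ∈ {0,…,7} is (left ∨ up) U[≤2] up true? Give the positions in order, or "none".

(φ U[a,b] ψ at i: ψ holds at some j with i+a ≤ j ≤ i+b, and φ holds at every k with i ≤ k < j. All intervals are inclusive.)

2, 5, 6

Evaluate at each i in [0,7]:
  i=0: ✗ (lhs fails at k=0 before rhs at j=2)
  i=1: ✗ (lhs fails at k=1 before rhs at j=2)
  i=2: ✓ (rhs at j=2)
  i=3: ✗ (lhs fails at k=3 before rhs at j=5)
  i=4: ✗ (lhs fails at k=4 before rhs at j=5)
  i=5: ✓ (rhs at j=5)
  i=6: ✓ (rhs at j=6)
  i=7: ✗ (no rhs in [7,9])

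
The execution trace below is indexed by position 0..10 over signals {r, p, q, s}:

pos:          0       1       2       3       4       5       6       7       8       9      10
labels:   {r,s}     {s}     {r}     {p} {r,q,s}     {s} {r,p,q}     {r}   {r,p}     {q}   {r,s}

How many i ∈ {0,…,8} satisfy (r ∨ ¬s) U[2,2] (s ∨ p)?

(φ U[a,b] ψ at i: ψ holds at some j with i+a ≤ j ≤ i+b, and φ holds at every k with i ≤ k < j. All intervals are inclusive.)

4

Evaluate at each i in [0,8]:
  i=0: ✗ (no rhs in [2,2])
  i=1: ✗ (lhs fails at k=1 before rhs at j=3)
  i=2: ✓ (rhs at j=4; lhs holds on [2,3])
  i=3: ✓ (rhs at j=5; lhs holds on [3,4])
  i=4: ✗ (lhs fails at k=5 before rhs at j=6)
  i=5: ✗ (no rhs in [7,7])
  i=6: ✓ (rhs at j=8; lhs holds on [6,7])
  i=7: ✗ (no rhs in [9,9])
  i=8: ✓ (rhs at j=10; lhs holds on [8,9])
Positions where it holds: {2, 3, 6, 8} → 4.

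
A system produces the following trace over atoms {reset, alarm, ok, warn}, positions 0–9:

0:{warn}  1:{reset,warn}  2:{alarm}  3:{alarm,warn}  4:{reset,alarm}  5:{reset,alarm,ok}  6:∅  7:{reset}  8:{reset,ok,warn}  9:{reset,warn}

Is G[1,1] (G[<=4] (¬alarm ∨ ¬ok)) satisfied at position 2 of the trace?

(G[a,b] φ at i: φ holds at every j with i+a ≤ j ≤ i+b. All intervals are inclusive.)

Does not hold

Check G[<=4] (¬alarm ∨ ¬ok) at every j in [3,3]:
  j=3: fails at 5
Fails at j=3 → formula fails.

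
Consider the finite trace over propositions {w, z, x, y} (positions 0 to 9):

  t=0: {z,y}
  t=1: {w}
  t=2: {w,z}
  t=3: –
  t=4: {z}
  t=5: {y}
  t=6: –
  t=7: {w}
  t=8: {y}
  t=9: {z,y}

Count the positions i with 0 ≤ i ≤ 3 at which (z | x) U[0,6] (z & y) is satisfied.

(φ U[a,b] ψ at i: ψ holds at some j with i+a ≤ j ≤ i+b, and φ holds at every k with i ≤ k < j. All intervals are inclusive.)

Evaluate at each i in [0,3]:
  i=0: ✓ (rhs at j=0)
  i=1: ✗ (no rhs in [1,7])
  i=2: ✗ (no rhs in [2,8])
  i=3: ✗ (lhs fails at k=3 before rhs at j=9)
Positions where it holds: {0} → 1.

1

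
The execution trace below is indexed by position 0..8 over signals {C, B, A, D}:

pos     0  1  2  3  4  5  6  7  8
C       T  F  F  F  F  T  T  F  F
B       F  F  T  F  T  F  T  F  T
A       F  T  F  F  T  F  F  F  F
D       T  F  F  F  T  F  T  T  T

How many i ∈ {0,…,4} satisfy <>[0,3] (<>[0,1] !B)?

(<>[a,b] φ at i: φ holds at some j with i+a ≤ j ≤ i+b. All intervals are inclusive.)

5

Evaluate at each i in [0,4]:
  i=0: ✓ (witness j=0)
  i=1: ✓ (witness j=1)
  i=2: ✓ (witness j=2)
  i=3: ✓ (witness j=3)
  i=4: ✓ (witness j=4)
Positions where it holds: {0, 1, 2, 3, 4} → 5.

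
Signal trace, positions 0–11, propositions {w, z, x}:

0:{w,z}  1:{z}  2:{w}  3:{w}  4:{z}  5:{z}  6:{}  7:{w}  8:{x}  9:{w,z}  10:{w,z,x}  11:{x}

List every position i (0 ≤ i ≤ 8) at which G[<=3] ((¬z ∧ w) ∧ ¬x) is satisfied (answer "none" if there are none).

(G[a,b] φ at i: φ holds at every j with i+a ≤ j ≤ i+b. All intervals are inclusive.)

none

Evaluate at each i in [0,8]:
  i=0: ✗ (fails at j=0)
  i=1: ✗ (fails at j=1)
  i=2: ✗ (fails at j=4)
  i=3: ✗ (fails at j=4)
  i=4: ✗ (fails at j=4)
  i=5: ✗ (fails at j=5)
  i=6: ✗ (fails at j=6)
  i=7: ✗ (fails at j=8)
  i=8: ✗ (fails at j=8)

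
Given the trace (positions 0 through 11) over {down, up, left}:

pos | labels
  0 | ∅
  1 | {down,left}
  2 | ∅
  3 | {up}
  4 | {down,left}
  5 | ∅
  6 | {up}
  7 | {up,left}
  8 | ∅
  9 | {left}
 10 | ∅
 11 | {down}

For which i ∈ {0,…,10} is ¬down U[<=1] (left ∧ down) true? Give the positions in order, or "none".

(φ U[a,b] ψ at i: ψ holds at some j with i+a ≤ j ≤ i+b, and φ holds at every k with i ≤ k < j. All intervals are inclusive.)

Evaluate at each i in [0,10]:
  i=0: ✓ (rhs at j=1; lhs holds on [0,0])
  i=1: ✓ (rhs at j=1)
  i=2: ✗ (no rhs in [2,3])
  i=3: ✓ (rhs at j=4; lhs holds on [3,3])
  i=4: ✓ (rhs at j=4)
  i=5: ✗ (no rhs in [5,6])
  i=6: ✗ (no rhs in [6,7])
  i=7: ✗ (no rhs in [7,8])
  i=8: ✗ (no rhs in [8,9])
  i=9: ✗ (no rhs in [9,10])
  i=10: ✗ (no rhs in [10,11])

0, 1, 3, 4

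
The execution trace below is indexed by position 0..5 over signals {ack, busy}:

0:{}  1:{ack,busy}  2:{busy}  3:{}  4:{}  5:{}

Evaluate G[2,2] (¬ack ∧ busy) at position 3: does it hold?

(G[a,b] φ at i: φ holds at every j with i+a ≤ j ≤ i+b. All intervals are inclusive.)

Check (¬ack ∧ busy) at every j in [5,5]:
  j=5: false
Fails at j=5 → formula fails.

False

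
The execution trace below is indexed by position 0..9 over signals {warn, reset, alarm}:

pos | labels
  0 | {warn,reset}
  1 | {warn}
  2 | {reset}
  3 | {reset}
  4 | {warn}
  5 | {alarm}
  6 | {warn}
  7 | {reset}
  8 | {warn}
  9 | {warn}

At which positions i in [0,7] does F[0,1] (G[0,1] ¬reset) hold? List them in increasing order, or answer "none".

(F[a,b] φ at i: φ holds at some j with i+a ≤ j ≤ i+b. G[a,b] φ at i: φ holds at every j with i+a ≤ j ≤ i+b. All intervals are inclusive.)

Evaluate at each i in [0,7]:
  i=0: ✗ (none in [0,1])
  i=1: ✗ (none in [1,2])
  i=2: ✗ (none in [2,3])
  i=3: ✓ (witness j=4)
  i=4: ✓ (witness j=4)
  i=5: ✓ (witness j=5)
  i=6: ✗ (none in [6,7])
  i=7: ✓ (witness j=8)

3, 4, 5, 7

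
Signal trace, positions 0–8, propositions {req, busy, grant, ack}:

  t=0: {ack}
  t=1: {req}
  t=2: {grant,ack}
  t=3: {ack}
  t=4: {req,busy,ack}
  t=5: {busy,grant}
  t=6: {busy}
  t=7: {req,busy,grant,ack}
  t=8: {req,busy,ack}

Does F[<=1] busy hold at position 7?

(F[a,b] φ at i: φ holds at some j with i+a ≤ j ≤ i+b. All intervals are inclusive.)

Yes

Check busy at each j in [7,8]:
  j=7: true
  j=8: true
Found at j=7 → formula holds.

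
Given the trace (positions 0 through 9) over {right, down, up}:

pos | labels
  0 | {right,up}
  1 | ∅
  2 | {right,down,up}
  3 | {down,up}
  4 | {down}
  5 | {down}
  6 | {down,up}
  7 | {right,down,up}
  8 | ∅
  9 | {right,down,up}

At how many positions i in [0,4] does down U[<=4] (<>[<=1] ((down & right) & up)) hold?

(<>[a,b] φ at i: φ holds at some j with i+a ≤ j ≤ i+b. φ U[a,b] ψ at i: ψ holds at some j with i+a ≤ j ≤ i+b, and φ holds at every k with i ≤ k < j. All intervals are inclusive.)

4

Evaluate at each i in [0,4]:
  i=0: ✗ (lhs fails at k=0 before rhs at j=1)
  i=1: ✓ (rhs at j=1)
  i=2: ✓ (rhs at j=2)
  i=3: ✓ (rhs at j=6; lhs holds on [3,5])
  i=4: ✓ (rhs at j=6; lhs holds on [4,5])
Positions where it holds: {1, 2, 3, 4} → 4.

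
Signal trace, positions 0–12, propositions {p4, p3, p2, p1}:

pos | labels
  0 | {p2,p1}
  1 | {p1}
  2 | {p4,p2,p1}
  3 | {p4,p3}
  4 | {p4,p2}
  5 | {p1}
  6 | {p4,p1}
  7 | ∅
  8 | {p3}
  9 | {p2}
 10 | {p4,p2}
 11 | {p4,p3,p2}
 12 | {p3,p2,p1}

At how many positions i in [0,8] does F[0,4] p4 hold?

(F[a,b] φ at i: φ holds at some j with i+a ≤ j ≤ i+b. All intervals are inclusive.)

9

Evaluate at each i in [0,8]:
  i=0: ✓ (witness j=2)
  i=1: ✓ (witness j=2)
  i=2: ✓ (witness j=2)
  i=3: ✓ (witness j=3)
  i=4: ✓ (witness j=4)
  i=5: ✓ (witness j=6)
  i=6: ✓ (witness j=6)
  i=7: ✓ (witness j=10)
  i=8: ✓ (witness j=10)
Positions where it holds: {0, 1, 2, 3, 4, 5, 6, 7, 8} → 9.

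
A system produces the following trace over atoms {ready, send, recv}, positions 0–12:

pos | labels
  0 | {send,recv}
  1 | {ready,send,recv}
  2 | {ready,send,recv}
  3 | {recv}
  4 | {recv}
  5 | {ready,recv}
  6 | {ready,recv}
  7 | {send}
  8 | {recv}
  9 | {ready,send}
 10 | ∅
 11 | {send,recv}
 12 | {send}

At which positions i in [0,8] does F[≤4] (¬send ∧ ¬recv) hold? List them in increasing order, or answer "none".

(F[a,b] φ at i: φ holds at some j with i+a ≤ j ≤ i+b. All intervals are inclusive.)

Evaluate at each i in [0,8]:
  i=0: ✗ (none in [0,4])
  i=1: ✗ (none in [1,5])
  i=2: ✗ (none in [2,6])
  i=3: ✗ (none in [3,7])
  i=4: ✗ (none in [4,8])
  i=5: ✗ (none in [5,9])
  i=6: ✓ (witness j=10)
  i=7: ✓ (witness j=10)
  i=8: ✓ (witness j=10)

6, 7, 8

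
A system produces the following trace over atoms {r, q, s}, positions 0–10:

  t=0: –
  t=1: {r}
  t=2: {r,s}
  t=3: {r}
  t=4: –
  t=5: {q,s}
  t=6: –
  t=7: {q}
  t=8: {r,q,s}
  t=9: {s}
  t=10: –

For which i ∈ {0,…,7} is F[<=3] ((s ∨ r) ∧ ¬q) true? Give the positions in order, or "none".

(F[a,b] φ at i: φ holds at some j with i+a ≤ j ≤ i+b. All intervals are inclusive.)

Evaluate at each i in [0,7]:
  i=0: ✓ (witness j=1)
  i=1: ✓ (witness j=1)
  i=2: ✓ (witness j=2)
  i=3: ✓ (witness j=3)
  i=4: ✗ (none in [4,7])
  i=5: ✗ (none in [5,8])
  i=6: ✓ (witness j=9)
  i=7: ✓ (witness j=9)

0, 1, 2, 3, 6, 7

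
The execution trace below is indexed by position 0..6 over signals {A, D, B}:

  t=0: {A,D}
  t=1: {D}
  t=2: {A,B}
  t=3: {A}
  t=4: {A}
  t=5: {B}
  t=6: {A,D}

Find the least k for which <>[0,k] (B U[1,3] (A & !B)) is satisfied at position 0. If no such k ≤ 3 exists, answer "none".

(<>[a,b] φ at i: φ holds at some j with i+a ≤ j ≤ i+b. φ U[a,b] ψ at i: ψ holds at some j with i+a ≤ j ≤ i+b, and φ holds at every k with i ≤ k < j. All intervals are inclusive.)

Scan j = 0,1,… for (B U[1,3] (A & !B)):
  j=0: fails
  j=1: fails
  j=2: holds
First hit at j=2, so smallest k = 2-0 = 2.

2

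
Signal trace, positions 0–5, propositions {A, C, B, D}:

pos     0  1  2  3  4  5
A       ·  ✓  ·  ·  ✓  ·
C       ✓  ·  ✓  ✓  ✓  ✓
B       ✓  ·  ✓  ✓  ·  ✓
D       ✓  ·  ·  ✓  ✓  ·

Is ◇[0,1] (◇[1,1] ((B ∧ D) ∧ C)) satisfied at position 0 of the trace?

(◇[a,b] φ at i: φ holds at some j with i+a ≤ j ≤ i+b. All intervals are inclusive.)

Check ◇[1,1] ((B ∧ D) ∧ C) at each j in [0,1]:
  j=0: fails (none in [1,1])
  j=1: fails (none in [2,2])
No position in the window satisfies it → formula fails.

False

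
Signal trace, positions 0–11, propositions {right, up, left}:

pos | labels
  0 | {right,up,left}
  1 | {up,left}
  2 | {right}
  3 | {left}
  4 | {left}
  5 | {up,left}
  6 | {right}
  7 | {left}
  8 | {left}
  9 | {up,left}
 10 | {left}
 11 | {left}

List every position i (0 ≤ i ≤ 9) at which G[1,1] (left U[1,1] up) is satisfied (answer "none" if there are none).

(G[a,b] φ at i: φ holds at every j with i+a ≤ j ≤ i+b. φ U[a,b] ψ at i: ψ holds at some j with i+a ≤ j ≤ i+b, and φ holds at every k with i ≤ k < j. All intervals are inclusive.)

Evaluate at each i in [0,9]:
  i=0: ✗ (fails at j=1)
  i=1: ✗ (fails at j=2)
  i=2: ✗ (fails at j=3)
  i=3: ✓ (all of [4,4])
  i=4: ✗ (fails at j=5)
  i=5: ✗ (fails at j=6)
  i=6: ✗ (fails at j=7)
  i=7: ✓ (all of [8,8])
  i=8: ✗ (fails at j=9)
  i=9: ✗ (fails at j=10)

3, 7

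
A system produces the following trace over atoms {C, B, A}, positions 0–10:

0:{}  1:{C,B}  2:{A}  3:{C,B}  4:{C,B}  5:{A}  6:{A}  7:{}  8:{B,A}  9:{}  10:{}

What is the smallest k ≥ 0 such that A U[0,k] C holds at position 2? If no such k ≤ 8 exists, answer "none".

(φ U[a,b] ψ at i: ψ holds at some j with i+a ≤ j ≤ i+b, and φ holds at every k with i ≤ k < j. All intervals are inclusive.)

Need earliest j ≥ 2 with C, and A at every k in [2,j-1].
  j=2: rhs fails.
  j=3: rhs holds; lhs holds on [2,2]. k = 1.

1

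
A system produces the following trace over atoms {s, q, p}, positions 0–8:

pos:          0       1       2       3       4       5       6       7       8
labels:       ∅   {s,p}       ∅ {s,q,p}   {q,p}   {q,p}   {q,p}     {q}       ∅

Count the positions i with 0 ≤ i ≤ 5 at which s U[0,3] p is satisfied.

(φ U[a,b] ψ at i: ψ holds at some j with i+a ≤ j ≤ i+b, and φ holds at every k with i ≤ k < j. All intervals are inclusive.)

4

Evaluate at each i in [0,5]:
  i=0: ✗ (lhs fails at k=0 before rhs at j=1)
  i=1: ✓ (rhs at j=1)
  i=2: ✗ (lhs fails at k=2 before rhs at j=3)
  i=3: ✓ (rhs at j=3)
  i=4: ✓ (rhs at j=4)
  i=5: ✓ (rhs at j=5)
Positions where it holds: {1, 3, 4, 5} → 4.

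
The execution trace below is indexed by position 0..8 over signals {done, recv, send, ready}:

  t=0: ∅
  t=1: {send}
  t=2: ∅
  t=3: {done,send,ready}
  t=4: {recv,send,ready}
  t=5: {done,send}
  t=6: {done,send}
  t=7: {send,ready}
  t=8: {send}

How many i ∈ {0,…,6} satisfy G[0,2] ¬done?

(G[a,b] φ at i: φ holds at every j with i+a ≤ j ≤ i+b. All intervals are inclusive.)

Evaluate at each i in [0,6]:
  i=0: ✓ (all of [0,2])
  i=1: ✗ (fails at j=3)
  i=2: ✗ (fails at j=3)
  i=3: ✗ (fails at j=3)
  i=4: ✗ (fails at j=5)
  i=5: ✗ (fails at j=5)
  i=6: ✗ (fails at j=6)
Positions where it holds: {0} → 1.

1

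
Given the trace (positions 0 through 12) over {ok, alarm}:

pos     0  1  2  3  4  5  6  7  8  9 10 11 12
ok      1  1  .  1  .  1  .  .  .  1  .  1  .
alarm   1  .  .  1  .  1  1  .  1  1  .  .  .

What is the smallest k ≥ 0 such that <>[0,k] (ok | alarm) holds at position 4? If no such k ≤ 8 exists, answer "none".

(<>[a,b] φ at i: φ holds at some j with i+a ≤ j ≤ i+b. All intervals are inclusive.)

Scan j = 4,5,… for (ok | alarm):
  j=4: fails
  j=5: holds
First hit at j=5, so smallest k = 5-4 = 1.

1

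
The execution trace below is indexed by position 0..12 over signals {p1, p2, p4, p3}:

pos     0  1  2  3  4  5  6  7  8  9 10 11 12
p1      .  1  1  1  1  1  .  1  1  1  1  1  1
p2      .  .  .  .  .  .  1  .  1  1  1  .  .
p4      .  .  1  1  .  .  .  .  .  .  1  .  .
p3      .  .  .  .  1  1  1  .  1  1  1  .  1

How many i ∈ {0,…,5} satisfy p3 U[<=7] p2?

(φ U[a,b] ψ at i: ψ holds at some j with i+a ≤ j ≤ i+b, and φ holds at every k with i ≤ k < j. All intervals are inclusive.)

Evaluate at each i in [0,5]:
  i=0: ✗ (lhs fails at k=0 before rhs at j=6)
  i=1: ✗ (lhs fails at k=1 before rhs at j=6)
  i=2: ✗ (lhs fails at k=2 before rhs at j=6)
  i=3: ✗ (lhs fails at k=3 before rhs at j=6)
  i=4: ✓ (rhs at j=6; lhs holds on [4,5])
  i=5: ✓ (rhs at j=6; lhs holds on [5,5])
Positions where it holds: {4, 5} → 2.

2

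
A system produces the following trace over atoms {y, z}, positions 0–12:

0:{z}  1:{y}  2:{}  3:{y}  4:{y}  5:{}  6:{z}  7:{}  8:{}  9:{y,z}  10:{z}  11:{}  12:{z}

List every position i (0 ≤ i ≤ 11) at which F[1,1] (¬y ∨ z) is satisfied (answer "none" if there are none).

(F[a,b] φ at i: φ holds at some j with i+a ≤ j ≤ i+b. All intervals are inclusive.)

1, 4, 5, 6, 7, 8, 9, 10, 11

Evaluate at each i in [0,11]:
  i=0: ✗ (none in [1,1])
  i=1: ✓ (witness j=2)
  i=2: ✗ (none in [3,3])
  i=3: ✗ (none in [4,4])
  i=4: ✓ (witness j=5)
  i=5: ✓ (witness j=6)
  i=6: ✓ (witness j=7)
  i=7: ✓ (witness j=8)
  i=8: ✓ (witness j=9)
  i=9: ✓ (witness j=10)
  i=10: ✓ (witness j=11)
  i=11: ✓ (witness j=12)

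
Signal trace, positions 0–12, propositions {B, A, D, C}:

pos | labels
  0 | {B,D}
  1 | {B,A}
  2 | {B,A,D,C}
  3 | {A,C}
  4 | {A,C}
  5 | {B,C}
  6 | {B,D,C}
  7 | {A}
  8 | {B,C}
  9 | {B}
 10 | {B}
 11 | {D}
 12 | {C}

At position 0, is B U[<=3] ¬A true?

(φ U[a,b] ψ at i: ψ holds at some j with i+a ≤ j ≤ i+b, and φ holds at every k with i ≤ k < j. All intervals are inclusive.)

Need some j in [0,3] with ¬A, and B at every k in [0,j-1].
  j=0: ¬A holds; no prefix to check → satisfied.

Yes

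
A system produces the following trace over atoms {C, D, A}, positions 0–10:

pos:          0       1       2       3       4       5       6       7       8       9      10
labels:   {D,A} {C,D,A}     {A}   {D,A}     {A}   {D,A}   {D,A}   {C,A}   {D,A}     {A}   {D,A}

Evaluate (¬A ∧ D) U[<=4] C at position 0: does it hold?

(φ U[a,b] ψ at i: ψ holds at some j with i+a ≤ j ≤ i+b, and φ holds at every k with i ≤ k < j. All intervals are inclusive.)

Need some j in [0,4] with C, and (¬A ∧ D) at every k in [0,j-1].
  j=0: C false.
  j=1: C holds, but (¬A ∧ D) fails at k=0 → not this j.
  j=2: C false.
  j=3: C false.
  j=4: C false.
No j in the window works → until fails.

No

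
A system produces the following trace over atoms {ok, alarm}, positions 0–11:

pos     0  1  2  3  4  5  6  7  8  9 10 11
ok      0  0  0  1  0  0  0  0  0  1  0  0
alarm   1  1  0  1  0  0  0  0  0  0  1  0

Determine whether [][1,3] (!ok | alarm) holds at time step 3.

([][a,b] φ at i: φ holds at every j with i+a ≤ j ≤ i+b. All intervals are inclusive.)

True

Check (!ok | alarm) at every j in [4,6]:
  j=4: true
  j=5: true
  j=6: true
All positions satisfy it → formula holds.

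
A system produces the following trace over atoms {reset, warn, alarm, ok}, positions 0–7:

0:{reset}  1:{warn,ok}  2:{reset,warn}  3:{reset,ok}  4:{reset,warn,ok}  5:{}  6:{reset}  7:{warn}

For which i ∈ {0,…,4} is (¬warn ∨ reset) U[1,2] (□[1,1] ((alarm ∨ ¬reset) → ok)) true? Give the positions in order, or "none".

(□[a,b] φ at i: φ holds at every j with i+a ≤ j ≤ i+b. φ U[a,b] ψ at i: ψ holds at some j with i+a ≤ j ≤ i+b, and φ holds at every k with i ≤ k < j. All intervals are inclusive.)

0, 2, 3, 4

Evaluate at each i in [0,4]:
  i=0: ✓ (rhs at j=1; lhs holds on [0,0])
  i=1: ✗ (lhs fails at k=1 before rhs at j=2)
  i=2: ✓ (rhs at j=3; lhs holds on [2,2])
  i=3: ✓ (rhs at j=5; lhs holds on [3,4])
  i=4: ✓ (rhs at j=5; lhs holds on [4,4])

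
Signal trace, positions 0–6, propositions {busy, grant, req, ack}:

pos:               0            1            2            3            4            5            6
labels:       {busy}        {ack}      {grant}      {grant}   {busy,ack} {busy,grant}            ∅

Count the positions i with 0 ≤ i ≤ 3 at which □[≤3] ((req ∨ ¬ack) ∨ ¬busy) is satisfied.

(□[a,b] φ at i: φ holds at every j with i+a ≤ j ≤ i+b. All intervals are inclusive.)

Evaluate at each i in [0,3]:
  i=0: ✓ (all of [0,3])
  i=1: ✗ (fails at j=4)
  i=2: ✗ (fails at j=4)
  i=3: ✗ (fails at j=4)
Positions where it holds: {0} → 1.

1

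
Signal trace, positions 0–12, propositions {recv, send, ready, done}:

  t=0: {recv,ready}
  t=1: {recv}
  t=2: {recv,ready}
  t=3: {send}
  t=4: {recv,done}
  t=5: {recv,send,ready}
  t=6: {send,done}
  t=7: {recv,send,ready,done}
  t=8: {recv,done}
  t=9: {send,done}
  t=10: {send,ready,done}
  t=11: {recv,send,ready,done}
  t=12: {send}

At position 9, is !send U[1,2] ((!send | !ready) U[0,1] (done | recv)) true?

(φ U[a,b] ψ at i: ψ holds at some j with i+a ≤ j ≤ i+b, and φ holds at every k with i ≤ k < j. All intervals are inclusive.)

Need some j in [10,11] with ((!send | !ready) U[0,1] (done | recv)), and !send at every k in [9,j-1].
  j=10: ((!send | !ready) U[0,1] (done | recv)) holds, but !send fails at k=9 → not this j.
  j=11: ((!send | !ready) U[0,1] (done | recv)) holds, but !send fails at k=9 → not this j.
No j in the window works → until fails.

No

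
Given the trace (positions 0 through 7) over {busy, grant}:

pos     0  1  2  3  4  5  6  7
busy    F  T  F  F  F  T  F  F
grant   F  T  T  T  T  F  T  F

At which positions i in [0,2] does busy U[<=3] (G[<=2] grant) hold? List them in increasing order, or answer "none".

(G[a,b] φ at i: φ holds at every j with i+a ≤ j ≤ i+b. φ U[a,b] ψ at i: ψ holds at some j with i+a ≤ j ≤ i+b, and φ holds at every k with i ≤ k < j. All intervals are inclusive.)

Evaluate at each i in [0,2]:
  i=0: ✗ (lhs fails at k=0 before rhs at j=1)
  i=1: ✓ (rhs at j=1)
  i=2: ✓ (rhs at j=2)

1, 2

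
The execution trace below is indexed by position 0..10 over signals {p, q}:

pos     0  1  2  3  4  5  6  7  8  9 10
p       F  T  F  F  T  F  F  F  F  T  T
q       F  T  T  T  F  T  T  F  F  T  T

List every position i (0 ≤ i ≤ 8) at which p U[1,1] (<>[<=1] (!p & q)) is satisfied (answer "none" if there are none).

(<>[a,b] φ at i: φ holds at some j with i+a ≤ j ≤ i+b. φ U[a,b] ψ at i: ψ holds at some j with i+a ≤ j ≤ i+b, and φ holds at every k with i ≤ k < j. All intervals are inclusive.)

Evaluate at each i in [0,8]:
  i=0: ✗ (lhs fails at k=0 before rhs at j=1)
  i=1: ✓ (rhs at j=2; lhs holds on [1,1])
  i=2: ✗ (lhs fails at k=2 before rhs at j=3)
  i=3: ✗ (lhs fails at k=3 before rhs at j=4)
  i=4: ✓ (rhs at j=5; lhs holds on [4,4])
  i=5: ✗ (lhs fails at k=5 before rhs at j=6)
  i=6: ✗ (no rhs in [7,7])
  i=7: ✗ (no rhs in [8,8])
  i=8: ✗ (no rhs in [9,9])

1, 4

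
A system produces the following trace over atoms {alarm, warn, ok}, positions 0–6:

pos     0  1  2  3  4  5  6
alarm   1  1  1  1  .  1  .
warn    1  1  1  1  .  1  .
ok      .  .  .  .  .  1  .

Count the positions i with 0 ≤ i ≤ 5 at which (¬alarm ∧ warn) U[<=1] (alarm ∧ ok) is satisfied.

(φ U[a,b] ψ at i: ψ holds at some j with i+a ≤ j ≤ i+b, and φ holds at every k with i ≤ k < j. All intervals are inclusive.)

Evaluate at each i in [0,5]:
  i=0: ✗ (no rhs in [0,1])
  i=1: ✗ (no rhs in [1,2])
  i=2: ✗ (no rhs in [2,3])
  i=3: ✗ (no rhs in [3,4])
  i=4: ✗ (lhs fails at k=4 before rhs at j=5)
  i=5: ✓ (rhs at j=5)
Positions where it holds: {5} → 1.

1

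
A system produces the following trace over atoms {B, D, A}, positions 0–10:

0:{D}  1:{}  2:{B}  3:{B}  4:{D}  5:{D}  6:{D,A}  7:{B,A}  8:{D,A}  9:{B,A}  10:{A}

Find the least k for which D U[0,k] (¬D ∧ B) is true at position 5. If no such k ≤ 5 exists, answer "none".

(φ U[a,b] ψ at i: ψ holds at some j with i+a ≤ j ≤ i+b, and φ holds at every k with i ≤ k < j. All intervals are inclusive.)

Need earliest j ≥ 5 with (¬D ∧ B), and D at every k in [5,j-1].
  j=5: rhs fails.
  j=6: rhs fails.
  j=7: rhs holds; lhs holds on [5,6]. k = 2.

2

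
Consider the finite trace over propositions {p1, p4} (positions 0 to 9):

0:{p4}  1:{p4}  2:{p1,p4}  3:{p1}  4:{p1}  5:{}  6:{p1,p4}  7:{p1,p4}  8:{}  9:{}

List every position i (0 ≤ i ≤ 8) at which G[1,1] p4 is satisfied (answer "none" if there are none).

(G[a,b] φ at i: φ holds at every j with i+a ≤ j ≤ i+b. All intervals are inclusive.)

Evaluate at each i in [0,8]:
  i=0: ✓ (all of [1,1])
  i=1: ✓ (all of [2,2])
  i=2: ✗ (fails at j=3)
  i=3: ✗ (fails at j=4)
  i=4: ✗ (fails at j=5)
  i=5: ✓ (all of [6,6])
  i=6: ✓ (all of [7,7])
  i=7: ✗ (fails at j=8)
  i=8: ✗ (fails at j=9)

0, 1, 5, 6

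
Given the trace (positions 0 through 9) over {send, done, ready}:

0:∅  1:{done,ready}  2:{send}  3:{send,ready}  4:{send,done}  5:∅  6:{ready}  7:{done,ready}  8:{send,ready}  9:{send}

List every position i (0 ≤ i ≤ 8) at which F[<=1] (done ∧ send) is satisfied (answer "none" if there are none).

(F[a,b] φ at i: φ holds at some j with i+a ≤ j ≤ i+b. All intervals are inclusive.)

3, 4

Evaluate at each i in [0,8]:
  i=0: ✗ (none in [0,1])
  i=1: ✗ (none in [1,2])
  i=2: ✗ (none in [2,3])
  i=3: ✓ (witness j=4)
  i=4: ✓ (witness j=4)
  i=5: ✗ (none in [5,6])
  i=6: ✗ (none in [6,7])
  i=7: ✗ (none in [7,8])
  i=8: ✗ (none in [8,9])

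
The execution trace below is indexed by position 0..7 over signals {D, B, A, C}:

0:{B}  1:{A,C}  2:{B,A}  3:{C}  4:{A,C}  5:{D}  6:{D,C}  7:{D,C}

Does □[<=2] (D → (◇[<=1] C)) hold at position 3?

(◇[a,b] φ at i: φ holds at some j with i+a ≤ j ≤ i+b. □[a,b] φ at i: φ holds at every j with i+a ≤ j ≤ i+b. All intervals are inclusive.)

Check (D → (◇[<=1] C)) at every j in [3,5]:
  j=3: antecedent false → ✓
  j=4: antecedent false → ✓
  j=5: antecedent true; consequent holds (witness at 6) → ✓
All positions satisfy it → formula holds.

Yes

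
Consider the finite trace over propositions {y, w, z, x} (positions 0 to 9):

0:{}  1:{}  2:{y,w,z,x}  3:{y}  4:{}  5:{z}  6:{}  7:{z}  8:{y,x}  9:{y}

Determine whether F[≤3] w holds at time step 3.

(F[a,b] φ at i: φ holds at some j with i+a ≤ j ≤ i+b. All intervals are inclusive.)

False

Check w at each j in [3,6]:
  j=3: false
  j=4: false
  j=5: false
  j=6: false
No position in the window satisfies it → formula fails.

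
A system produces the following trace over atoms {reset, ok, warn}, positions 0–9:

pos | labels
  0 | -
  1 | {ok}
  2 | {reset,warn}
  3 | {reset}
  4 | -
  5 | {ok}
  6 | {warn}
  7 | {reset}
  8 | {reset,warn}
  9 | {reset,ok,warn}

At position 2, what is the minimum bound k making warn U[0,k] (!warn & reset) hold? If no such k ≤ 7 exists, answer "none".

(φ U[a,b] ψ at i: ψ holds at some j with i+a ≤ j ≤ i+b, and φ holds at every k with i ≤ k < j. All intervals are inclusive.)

Need earliest j ≥ 2 with (!warn & reset), and warn at every k in [2,j-1].
  j=2: rhs fails.
  j=3: rhs holds; lhs holds on [2,2]. k = 1.

1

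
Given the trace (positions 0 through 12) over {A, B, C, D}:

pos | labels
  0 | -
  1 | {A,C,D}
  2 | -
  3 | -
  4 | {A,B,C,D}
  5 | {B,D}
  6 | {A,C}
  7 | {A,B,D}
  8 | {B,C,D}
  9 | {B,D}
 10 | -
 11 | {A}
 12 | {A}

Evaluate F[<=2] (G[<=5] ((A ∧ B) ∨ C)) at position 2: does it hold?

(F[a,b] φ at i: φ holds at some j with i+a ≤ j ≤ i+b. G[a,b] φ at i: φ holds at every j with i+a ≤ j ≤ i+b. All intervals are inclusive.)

No

Check G[<=5] ((A ∧ B) ∨ C) at each j in [2,4]:
  j=2: fails at 2
  j=3: fails at 3
  j=4: fails at 5
No position in the window satisfies it → formula fails.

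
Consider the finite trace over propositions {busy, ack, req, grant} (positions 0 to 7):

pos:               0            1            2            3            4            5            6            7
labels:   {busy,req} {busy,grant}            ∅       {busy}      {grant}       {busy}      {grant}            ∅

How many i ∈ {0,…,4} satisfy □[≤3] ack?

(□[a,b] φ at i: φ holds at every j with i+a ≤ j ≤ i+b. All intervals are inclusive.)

0

Evaluate at each i in [0,4]:
  i=0: ✗ (fails at j=0)
  i=1: ✗ (fails at j=1)
  i=2: ✗ (fails at j=2)
  i=3: ✗ (fails at j=3)
  i=4: ✗ (fails at j=4)
Positions where it holds: {} → 0.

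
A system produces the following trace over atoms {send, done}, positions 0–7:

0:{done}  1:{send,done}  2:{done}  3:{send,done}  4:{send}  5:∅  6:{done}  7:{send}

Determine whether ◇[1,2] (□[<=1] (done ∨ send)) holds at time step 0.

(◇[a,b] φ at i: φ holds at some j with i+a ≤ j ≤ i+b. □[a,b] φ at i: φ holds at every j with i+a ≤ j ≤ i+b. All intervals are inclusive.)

Check □[<=1] (done ∨ send) at each j in [1,2]:
  j=1: holds on [1,2]
  j=2: holds on [2,3]
Found at j=1 → formula holds.

True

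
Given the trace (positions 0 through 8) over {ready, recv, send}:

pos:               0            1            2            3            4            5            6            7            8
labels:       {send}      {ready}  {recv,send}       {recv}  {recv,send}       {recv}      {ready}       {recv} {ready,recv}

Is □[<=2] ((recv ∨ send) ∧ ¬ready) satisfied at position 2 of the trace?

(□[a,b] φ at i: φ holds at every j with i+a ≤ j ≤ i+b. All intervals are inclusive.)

Check ((recv ∨ send) ∧ ¬ready) at every j in [2,4]:
  j=2: true
  j=3: true
  j=4: true
All positions satisfy it → formula holds.

True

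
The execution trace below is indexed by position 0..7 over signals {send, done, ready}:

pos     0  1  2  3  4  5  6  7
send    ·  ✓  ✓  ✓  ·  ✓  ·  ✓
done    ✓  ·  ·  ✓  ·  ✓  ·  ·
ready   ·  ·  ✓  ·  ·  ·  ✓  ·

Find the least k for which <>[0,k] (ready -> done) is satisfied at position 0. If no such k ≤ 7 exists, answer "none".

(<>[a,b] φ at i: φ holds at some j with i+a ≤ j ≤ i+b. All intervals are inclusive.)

Scan j = 0,1,… for (ready -> done):
  j=0: holds
First hit at j=0, so smallest k = 0-0 = 0.

0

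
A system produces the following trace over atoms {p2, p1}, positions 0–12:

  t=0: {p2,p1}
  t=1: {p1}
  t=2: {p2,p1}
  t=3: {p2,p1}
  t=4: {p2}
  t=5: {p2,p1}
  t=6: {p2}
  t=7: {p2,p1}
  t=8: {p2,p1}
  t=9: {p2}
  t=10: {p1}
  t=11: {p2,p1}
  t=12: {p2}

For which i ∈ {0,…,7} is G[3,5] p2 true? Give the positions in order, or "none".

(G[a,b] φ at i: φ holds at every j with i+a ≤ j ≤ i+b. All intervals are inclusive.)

0, 1, 2, 3, 4

Evaluate at each i in [0,7]:
  i=0: ✓ (all of [3,5])
  i=1: ✓ (all of [4,6])
  i=2: ✓ (all of [5,7])
  i=3: ✓ (all of [6,8])
  i=4: ✓ (all of [7,9])
  i=5: ✗ (fails at j=10)
  i=6: ✗ (fails at j=10)
  i=7: ✗ (fails at j=10)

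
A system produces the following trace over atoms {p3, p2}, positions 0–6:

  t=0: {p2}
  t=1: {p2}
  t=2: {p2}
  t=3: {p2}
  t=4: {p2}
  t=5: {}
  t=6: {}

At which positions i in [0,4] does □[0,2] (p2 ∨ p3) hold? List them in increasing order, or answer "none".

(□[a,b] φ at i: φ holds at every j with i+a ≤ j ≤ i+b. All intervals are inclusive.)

Evaluate at each i in [0,4]:
  i=0: ✓ (all of [0,2])
  i=1: ✓ (all of [1,3])
  i=2: ✓ (all of [2,4])
  i=3: ✗ (fails at j=5)
  i=4: ✗ (fails at j=5)

0, 1, 2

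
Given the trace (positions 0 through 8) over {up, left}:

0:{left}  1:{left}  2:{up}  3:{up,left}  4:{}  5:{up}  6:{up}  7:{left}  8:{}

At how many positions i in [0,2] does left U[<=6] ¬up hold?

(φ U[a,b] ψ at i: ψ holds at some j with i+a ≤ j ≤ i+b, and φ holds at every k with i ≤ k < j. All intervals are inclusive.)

2

Evaluate at each i in [0,2]:
  i=0: ✓ (rhs at j=0)
  i=1: ✓ (rhs at j=1)
  i=2: ✗ (lhs fails at k=2 before rhs at j=4)
Positions where it holds: {0, 1} → 2.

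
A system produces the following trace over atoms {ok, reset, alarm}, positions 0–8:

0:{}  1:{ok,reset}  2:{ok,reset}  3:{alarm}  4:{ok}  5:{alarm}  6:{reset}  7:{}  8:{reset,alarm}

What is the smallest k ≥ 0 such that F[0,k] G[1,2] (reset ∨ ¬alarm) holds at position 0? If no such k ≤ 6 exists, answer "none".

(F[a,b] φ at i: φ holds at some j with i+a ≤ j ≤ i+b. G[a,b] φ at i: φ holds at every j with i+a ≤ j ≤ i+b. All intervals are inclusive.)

0

Scan j = 0,1,… for G[1,2] (reset ∨ ¬alarm):
  j=0: holds
First hit at j=0, so smallest k = 0-0 = 0.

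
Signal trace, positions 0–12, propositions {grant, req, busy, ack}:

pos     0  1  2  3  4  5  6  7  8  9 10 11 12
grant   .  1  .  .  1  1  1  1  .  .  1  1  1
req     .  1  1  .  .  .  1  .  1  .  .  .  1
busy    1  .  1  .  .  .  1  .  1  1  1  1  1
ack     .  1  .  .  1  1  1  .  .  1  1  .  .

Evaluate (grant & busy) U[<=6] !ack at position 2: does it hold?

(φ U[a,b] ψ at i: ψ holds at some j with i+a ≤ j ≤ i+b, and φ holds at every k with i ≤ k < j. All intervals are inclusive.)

Holds

Need some j in [2,8] with !ack, and (grant & busy) at every k in [2,j-1].
  j=2: !ack holds; no prefix to check → satisfied.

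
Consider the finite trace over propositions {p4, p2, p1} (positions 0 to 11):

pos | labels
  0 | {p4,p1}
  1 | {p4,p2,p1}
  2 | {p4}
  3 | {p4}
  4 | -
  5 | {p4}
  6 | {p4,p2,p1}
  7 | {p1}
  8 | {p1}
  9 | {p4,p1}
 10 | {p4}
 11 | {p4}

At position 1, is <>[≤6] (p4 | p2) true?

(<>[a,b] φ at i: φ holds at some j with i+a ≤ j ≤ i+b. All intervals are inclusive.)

True

Check (p4 | p2) at each j in [1,7]:
  j=1: true
  j=2: true
  j=3: true
  j=4: false
  j=5: true
  j=6: true
  j=7: false
Found at j=1 → formula holds.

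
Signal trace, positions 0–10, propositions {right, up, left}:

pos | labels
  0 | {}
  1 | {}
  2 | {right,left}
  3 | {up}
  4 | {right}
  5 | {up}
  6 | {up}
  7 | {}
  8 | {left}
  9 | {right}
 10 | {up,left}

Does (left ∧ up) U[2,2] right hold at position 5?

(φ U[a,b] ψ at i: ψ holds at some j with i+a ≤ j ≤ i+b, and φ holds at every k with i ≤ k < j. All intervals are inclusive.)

Need some j in [7,7] with right, and (left ∧ up) at every k in [5,j-1].
  j=7: right false.
No j in the window works → until fails.

False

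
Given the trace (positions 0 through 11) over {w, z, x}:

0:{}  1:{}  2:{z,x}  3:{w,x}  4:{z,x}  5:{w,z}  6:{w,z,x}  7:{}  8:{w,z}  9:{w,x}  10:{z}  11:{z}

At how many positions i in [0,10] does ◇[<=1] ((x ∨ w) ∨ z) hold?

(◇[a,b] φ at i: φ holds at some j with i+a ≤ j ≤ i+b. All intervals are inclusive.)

10

Evaluate at each i in [0,10]:
  i=0: ✗ (none in [0,1])
  i=1: ✓ (witness j=2)
  i=2: ✓ (witness j=2)
  i=3: ✓ (witness j=3)
  i=4: ✓ (witness j=4)
  i=5: ✓ (witness j=5)
  i=6: ✓ (witness j=6)
  i=7: ✓ (witness j=8)
  i=8: ✓ (witness j=8)
  i=9: ✓ (witness j=9)
  i=10: ✓ (witness j=10)
Positions where it holds: {1, 2, 3, 4, 5, 6, 7, 8, 9, 10} → 10.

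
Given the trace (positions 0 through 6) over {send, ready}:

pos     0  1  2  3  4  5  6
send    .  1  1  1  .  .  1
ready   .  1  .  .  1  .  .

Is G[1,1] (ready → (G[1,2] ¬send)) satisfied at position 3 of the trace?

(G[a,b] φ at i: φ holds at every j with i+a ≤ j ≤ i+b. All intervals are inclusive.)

False

Check (ready → (G[1,2] ¬send)) at every j in [4,4]:
  j=4: antecedent true; consequent fails at 6 → ✗
Fails at j=4 → formula fails.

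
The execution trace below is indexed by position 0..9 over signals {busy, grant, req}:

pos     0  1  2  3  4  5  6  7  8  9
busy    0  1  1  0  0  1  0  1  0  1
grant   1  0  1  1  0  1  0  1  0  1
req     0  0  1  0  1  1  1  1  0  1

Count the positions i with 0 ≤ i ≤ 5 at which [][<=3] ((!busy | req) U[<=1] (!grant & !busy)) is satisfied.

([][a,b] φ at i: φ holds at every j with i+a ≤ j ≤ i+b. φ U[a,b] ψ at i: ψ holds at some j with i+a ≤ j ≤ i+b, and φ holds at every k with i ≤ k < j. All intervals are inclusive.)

Evaluate at each i in [0,5]:
  i=0: ✗ (fails at j=0)
  i=1: ✗ (fails at j=1)
  i=2: ✗ (fails at j=2)
  i=3: ✓ (all of [3,6])
  i=4: ✓ (all of [4,7])
  i=5: ✓ (all of [5,8])
Positions where it holds: {3, 4, 5} → 3.

3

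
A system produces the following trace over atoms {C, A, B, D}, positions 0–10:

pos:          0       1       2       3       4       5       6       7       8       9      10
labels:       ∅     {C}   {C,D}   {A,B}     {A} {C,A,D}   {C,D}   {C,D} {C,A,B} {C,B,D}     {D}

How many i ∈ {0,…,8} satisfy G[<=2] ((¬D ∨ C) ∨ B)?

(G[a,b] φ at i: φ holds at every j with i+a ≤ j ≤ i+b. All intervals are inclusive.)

Evaluate at each i in [0,8]:
  i=0: ✓ (all of [0,2])
  i=1: ✓ (all of [1,3])
  i=2: ✓ (all of [2,4])
  i=3: ✓ (all of [3,5])
  i=4: ✓ (all of [4,6])
  i=5: ✓ (all of [5,7])
  i=6: ✓ (all of [6,8])
  i=7: ✓ (all of [7,9])
  i=8: ✗ (fails at j=10)
Positions where it holds: {0, 1, 2, 3, 4, 5, 6, 7} → 8.

8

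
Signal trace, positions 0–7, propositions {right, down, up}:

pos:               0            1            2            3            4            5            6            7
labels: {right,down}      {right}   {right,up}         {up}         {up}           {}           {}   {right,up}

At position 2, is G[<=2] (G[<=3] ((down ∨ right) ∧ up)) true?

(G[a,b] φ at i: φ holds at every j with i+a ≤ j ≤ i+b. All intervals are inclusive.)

Check G[<=3] ((down ∨ right) ∧ up) at every j in [2,4]:
  j=2: fails at 3
  j=3: fails at 3
  j=4: fails at 4
Fails at j=2 → formula fails.

Does not hold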